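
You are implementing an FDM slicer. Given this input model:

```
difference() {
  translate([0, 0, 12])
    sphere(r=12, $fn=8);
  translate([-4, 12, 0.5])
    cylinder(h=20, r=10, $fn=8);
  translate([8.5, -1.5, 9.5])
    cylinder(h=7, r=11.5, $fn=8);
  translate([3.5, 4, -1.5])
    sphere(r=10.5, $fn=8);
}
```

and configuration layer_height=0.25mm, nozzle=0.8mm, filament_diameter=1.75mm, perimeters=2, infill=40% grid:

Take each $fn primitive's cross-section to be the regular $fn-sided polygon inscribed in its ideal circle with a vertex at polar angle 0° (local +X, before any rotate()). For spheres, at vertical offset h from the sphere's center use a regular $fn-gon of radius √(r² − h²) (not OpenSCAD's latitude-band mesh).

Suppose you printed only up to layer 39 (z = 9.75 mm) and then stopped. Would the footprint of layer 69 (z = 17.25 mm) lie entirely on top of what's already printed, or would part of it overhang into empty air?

part overhangs

Compare the two slices. At z = 9.75: the r=12 sphere slices to a regular 8-gon of circumradius 11.787 (√(r²−h²) with h=2.25 from center) (area = (8/2)·11.787²·sin(360°/8) = 392.97 mm²); the r=10 cylinder at (-4, 12) contributes a regular 8-gon of circumradius 10 (area = (8/2)·10.000²·sin(360°/8) = 282.84 mm²); the cylinder at (8.5, -1.5): section is a regular 8-gon, circumradius r=11.5 (area = (8/2)·11.500²·sin(360°/8) = 374.06 mm²); the sphere at (3.5, 4) does not reach this height (|z−center|=11.250 > r=10.5); Subtracting the remaining from the first: starting from the r=12 sphere (392.97 mm²), the r=10 cylinder at (-4, 12) partially overlaps it — only the 90.20 mm² overlap (of its 282.84 mm²) is removed, clipping the outline; the r=11.5 cylinder at (8.5, -1.5) partially overlaps it — only the 186.11 mm² overlap (of its 374.06 mm²) is removed, clipping the outline — area = 116.66 mm². At z = 17.25: the r=12 sphere contributes a regular 8-gon of circumradius √(12²−5.25²) = 10.791 (area = (8/2)·10.791²·sin(360°/8) = 329.33 mm²); the r=10 cylinder at (-4, 12) gives a regular 8-gon of circumradius 10 (constant along its height) (area = (8/2)·10.000²·sin(360°/8) = 282.84 mm²); the cylinder at (8.5, -1.5) is absent (z outside [9.5, 16.5]); the sphere at (3.5, 4) is absent (|z−center|=18.750 > r=10.5); Taking the first minus the rest: starting from the r=12 sphere (329.33 mm²), the r=10 cylinder at (-4, 12) partially overlaps it — only the 73.71 mm² overlap (of its 282.84 mm²) is removed, clipping the outline — area = 255.63 mm². Checking containment: at z = 17.25 the cross-section extends beyond the z = 9.75 cross-section by about 162.26 mm².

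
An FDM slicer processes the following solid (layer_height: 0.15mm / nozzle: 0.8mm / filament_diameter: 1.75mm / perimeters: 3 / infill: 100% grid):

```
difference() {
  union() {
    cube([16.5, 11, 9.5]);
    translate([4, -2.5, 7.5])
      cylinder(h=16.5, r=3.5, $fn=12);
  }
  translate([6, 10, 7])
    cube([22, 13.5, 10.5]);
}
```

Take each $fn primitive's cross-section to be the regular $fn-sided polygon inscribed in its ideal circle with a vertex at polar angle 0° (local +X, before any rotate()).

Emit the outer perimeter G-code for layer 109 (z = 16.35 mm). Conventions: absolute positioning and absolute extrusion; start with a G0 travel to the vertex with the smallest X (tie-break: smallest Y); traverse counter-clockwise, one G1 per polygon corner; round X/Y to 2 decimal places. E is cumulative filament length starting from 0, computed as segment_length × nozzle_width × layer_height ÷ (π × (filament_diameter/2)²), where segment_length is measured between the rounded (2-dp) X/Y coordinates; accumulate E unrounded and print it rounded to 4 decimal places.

G0 X0.50 Y-2.50 Z16.35
G1 X0.97 Y-4.25 E0.0904
G1 X2.25 Y-5.53 E0.1807
G1 X4.00 Y-6.00 E0.2711
G1 X5.75 Y-5.53 E0.3615
G1 X7.03 Y-4.25 E0.4518
G1 X7.50 Y-2.50 E0.5422
G1 X7.03 Y-0.75 E0.6326
G1 X5.75 Y0.53 E0.7229
G1 X4.00 Y1.00 E0.8133
G1 X2.25 Y0.53 E0.9037
G1 X0.97 Y-0.75 E0.9941
G1 X0.50 Y-2.50 E1.0845

At z = 16.35 mm: the cube is not intersected at this z (z outside [0, 9.5]); the cylinder at (4, -2.5): section is a regular 12-gon, circumradius r=3.5; Combining (union): only the r=3.5 cylinder at (4, -2.5) is present, so the union is just that shape — 1 connected region; the cube at (6, 10) is present — its section is the full 22×13.5 rectangle; After the difference (first − rest): starting from that combined region, the 22×13.5 cube at (6, 10) misses the remaining region (no effect) — 1 connected region. The outline is a single polygon with 12 vertices. Extrusion per mm of travel: 0.8 × 0.15 / (π × 0.875²) = 0.049890. Accumulating E over each segment gives final E = 1.0845.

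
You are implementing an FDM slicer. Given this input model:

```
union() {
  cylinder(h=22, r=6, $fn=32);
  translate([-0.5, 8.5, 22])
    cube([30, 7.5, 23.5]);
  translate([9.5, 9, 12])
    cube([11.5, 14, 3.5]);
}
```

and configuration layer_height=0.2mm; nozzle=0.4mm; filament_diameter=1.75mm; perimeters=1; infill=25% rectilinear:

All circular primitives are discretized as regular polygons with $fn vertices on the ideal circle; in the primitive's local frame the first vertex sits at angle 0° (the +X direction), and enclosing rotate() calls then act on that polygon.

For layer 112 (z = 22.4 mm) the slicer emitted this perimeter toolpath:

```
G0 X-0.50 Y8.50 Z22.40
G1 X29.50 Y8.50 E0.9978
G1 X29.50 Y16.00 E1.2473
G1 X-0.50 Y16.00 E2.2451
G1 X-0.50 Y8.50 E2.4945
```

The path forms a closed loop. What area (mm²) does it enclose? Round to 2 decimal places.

225.00 mm²

Apply the shoelace formula to the sequence of (X, Y) vertices; enclosed area = 225.00 mm².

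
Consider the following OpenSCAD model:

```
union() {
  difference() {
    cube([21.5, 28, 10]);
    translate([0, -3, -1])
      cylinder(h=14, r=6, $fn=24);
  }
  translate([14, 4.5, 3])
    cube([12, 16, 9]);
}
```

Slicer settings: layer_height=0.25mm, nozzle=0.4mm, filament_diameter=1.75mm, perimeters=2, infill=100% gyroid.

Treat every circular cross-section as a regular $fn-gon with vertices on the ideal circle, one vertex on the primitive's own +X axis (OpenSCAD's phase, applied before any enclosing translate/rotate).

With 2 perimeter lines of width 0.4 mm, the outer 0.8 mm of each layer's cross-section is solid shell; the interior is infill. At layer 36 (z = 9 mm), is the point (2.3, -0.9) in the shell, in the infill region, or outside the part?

outside

At z = 9 mm: the cube (footprint 21.5×28) is included at this height; the cylinder at (0, -3): section is a regular 24-gon, circumradius r=6; Taking the first minus the rest: starting from the 21.5×28 cube, the r=6 cylinder at (0, -3) partially overlaps it — only the 10.84 mm² overlap (of its 111.81 mm²) is removed, clipping the outline — 1 connected region; the 12×16 cube at (14, 4.5) contributes its full rectangle; Combining (union): the regions partially overlap (shared area 120.00 mm²), so overlapping operands fuse into one piece — 1 connected region. Overall, the cross-section is a single solid region. The nearest boundary edge runs (5.20, 0.00)→(4.24, 1.24); distance from the point to it = 2.85 mm. The point is not inside any of the regions above, so it lies outside the cross-section (2.85 mm from the nearest boundary).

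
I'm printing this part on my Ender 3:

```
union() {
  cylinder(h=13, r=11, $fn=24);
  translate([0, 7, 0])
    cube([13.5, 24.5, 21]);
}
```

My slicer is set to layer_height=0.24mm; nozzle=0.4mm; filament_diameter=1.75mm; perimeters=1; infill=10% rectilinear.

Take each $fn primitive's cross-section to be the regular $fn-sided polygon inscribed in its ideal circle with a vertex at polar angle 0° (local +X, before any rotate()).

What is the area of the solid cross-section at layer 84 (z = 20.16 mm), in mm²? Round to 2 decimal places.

330.75 mm²

At z = 20.16 mm: the cylinder is absent (z outside [0, 13]); the cube at (0, 7) is present — its section is the full 13.5×24.5 rectangle (area 330.75 mm²); Merging all regions: only the 13.5×24.5 cube at (0, 7) is present, so the union is just that shape — area = 330.75 mm². Overall, the cross-section is a single solid region. Net area = 330.75 mm².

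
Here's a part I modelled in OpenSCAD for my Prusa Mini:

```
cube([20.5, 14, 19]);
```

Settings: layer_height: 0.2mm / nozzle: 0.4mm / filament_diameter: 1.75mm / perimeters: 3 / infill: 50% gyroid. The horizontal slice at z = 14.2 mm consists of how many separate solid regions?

At z = 14.2 mm: the 20.5×14 cube contributes its full rectangle. The result has 1 disconnected region.

1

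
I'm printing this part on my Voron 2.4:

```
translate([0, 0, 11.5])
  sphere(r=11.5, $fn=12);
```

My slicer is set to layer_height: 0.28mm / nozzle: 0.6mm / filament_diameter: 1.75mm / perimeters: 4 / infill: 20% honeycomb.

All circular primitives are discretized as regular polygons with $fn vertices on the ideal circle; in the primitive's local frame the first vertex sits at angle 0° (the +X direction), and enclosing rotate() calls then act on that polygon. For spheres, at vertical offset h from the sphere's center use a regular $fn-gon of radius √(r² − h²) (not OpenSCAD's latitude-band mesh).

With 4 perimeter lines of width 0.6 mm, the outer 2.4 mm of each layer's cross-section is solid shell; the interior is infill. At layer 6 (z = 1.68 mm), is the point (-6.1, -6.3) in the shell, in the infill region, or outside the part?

outside

At z = 1.68 mm: the sphere: section is a regular 12-gon, circumradius = √(r²−h²) = √(11.5²−9.82²) = 5.985. Overall, the cross-section is a single solid region. The nearest boundary edge runs (-5.18, -2.99)→(-2.99, -5.18); distance from the point to it = 2.99 mm. The point is not inside any of the regions above, so it lies outside the cross-section (2.99 mm from the nearest boundary).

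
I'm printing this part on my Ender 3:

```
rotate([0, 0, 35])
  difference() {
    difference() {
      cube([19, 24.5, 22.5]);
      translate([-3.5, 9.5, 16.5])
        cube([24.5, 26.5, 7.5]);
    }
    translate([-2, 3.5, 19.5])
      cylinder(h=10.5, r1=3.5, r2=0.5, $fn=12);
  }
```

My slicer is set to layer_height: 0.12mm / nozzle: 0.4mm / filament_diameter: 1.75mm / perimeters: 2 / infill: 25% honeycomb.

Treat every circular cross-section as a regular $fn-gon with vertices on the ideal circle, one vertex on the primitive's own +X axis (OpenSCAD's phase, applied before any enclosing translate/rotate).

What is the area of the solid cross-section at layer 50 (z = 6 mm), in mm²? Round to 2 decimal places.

465.50 mm²

At z = 6 mm: the 19×24.5 cube contributes its full rectangle (area 465.50 mm²); the cube at (-3.5, 9.5) does not reach this height (z outside [16.5, 24]); Taking the first minus the rest: none of the subtracted shapes is present at this height, so the 19×24.5 cube is unchanged — area = 465.50 mm²; the cone at (-2, 3.5) is not intersected at this z (z outside [19.5, 30]); Subtracting the remaining from the first: none of the subtracted shapes is present at this height, so that combined region is unchanged — area = 465.50 mm²; (whole slice rotated 35° about Z — lengths, areas and connectivity unchanged). Overall, the cross-section is a single solid region. Net area = 465.50 mm².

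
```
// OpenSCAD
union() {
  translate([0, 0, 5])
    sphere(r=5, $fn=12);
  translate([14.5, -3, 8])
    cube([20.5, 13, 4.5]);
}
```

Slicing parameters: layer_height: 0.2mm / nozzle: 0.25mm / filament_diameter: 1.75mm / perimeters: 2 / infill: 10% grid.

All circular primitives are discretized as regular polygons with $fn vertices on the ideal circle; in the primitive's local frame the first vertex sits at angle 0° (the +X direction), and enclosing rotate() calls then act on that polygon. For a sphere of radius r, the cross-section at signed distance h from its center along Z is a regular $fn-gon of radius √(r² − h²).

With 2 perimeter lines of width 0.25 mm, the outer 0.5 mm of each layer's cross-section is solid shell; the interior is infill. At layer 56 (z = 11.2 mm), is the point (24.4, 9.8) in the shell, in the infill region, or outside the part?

At z = 11.2 mm: the sphere does not reach this height (|z−center|=6.200 > r=5); the 20.5×13 cube at (14.5, -3) contributes its full rectangle; Combining (union): only the 20.5×13 cube at (14.5, -3) is present, so the union is just that shape — 1 connected region. Overall, the cross-section is a single solid region. The nearest boundary edge runs (35.00, 10.00)→(14.50, 10.00); distance from the point to it = 0.20 mm. The point is inside the cross-section, 0.20 mm from the nearest boundary — within the 0.5 mm shell band (2 × 0.25).

shell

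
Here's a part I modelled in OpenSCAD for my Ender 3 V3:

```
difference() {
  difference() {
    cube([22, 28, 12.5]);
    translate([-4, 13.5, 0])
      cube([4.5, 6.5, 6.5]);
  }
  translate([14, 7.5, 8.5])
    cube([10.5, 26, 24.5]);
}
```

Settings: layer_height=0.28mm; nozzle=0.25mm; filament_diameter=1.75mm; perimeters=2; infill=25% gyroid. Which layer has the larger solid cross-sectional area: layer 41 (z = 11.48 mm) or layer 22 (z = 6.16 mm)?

layer 22 (z = 6.16 mm)

Layer 41 (z = 11.48): the cube (footprint 22×28) is included at this height (area 616.00 mm²); the cube at (-4, 13.5) is absent (z outside [0, 6.5]); After the difference (first − rest): none of the subtracted shapes is present at this height, so the 22×28 cube is unchanged — area = 616.00 mm²; the cube at (14, 7.5) is present — its section is the full 10.5×26 rectangle (area 273.00 mm²); Subtracting the remaining from the first: starting from that combined region (616.00 mm²), the 10.5×26 cube at (14, 7.5) partially overlaps it — only the 164.00 mm² overlap (of its 273.00 mm²) is removed, clipping the outline — area = 452.00 mm². So its area = 452.00 mm². Layer 22 (z = 6.16): the cube is present — its section is the full 22×28 rectangle (area 616.00 mm²); the cube at (-4, 13.5) is present — its section is the full 4.5×6.5 rectangle (area 29.25 mm²); After the difference (first − rest): starting from the 22×28 cube (616.00 mm²), the 4.5×6.5 cube at (-4, 13.5) partially overlaps it — only the 3.25 mm² overlap (of its 29.25 mm²) is removed, clipping the outline — area = 612.75 mm²; the cube at (14, 7.5) is absent (z outside [8.5, 33]); Subtracting the remaining from the first: none of the subtracted shapes is present at this height, so the result so far is unchanged — area = 612.75 mm². So its area = 612.75 mm². Layer 22 is larger (612.75 vs 452.00 mm²).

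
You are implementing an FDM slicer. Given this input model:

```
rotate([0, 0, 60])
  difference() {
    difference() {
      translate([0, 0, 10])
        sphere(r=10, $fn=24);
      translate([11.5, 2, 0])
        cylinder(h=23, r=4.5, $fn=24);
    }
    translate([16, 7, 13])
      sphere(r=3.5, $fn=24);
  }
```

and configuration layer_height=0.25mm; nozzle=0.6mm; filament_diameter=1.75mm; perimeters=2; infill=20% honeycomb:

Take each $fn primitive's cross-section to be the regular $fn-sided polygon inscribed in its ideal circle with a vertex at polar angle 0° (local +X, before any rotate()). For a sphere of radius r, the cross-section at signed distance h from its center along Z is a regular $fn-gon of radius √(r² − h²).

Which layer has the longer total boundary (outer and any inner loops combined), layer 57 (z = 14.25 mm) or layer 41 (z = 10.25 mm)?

Layer 57 (z = 14.25): the sphere: section is a regular 24-gon, circumradius = √(r²−h²) = √(10²−4.25²) = 9.052 (perimeter = 2·24·9.052·sin(180°/24) = 56.71 mm); the r=4.5 cylinder at (11.5, 2) gives a regular 24-gon of circumradius 4.5 (constant along its height) (perimeter = 2·24·4.500·sin(180°/24) = 28.19 mm); Taking the first minus the rest: starting from the r=10 sphere, the r=4.5 cylinder at (11.5, 2) partially overlaps it — only the 7.63 mm² overlap (of its 62.89 mm²) is removed, clipping the outline — boundary = 57.27 mm; the sphere at (16, 7): section is a regular 24-gon, circumradius = √(r²−h²) = √(3.5²−1.25²) = 3.269 (perimeter = 2·24·3.269·sin(180°/24) = 20.48 mm); Subtracting the remaining from the first: starting from the result so far, the r=3.5 sphere at (16, 7) misses the remaining region (no effect) — boundary = 57.27 mm; (whole slice rotated 60° about Z — lengths, areas and connectivity unchanged). So its perimeter = 57.27 mm. Layer 41 (z = 10.25): the r=10 sphere slices to a regular 24-gon of circumradius 9.997 (√(r²−h²) with h=0.25 from center) (perimeter = 2·24·9.997·sin(180°/24) = 62.63 mm); the r=4.5 cylinder at (11.5, 2) contributes a regular 24-gon of circumradius 4.5 (perimeter = 2·24·4.500·sin(180°/24) = 28.19 mm); Subtracting the remaining from the first: starting from the r=10 sphere, the r=4.5 cylinder at (11.5, 2) partially overlaps it — only the 14.25 mm² overlap (of its 62.89 mm²) is removed, clipping the outline — boundary = 63.84 mm; the r=3.5 sphere at (16, 7) slices to a regular 24-gon of circumradius 2.165 (√(r²−h²) with h=2.75 from center) (perimeter = 2·24·2.165·sin(180°/24) = 13.56 mm); After the difference (first − rest): starting from the result so far, the r=3.5 sphere at (16, 7) misses the remaining region (no effect) — boundary = 63.84 mm; (whole slice rotated 60° about Z — lengths, areas and connectivity unchanged). So its perimeter = 63.84 mm. Layer 41 is larger (63.84 vs 57.27 mm).

layer 41 (z = 10.25 mm)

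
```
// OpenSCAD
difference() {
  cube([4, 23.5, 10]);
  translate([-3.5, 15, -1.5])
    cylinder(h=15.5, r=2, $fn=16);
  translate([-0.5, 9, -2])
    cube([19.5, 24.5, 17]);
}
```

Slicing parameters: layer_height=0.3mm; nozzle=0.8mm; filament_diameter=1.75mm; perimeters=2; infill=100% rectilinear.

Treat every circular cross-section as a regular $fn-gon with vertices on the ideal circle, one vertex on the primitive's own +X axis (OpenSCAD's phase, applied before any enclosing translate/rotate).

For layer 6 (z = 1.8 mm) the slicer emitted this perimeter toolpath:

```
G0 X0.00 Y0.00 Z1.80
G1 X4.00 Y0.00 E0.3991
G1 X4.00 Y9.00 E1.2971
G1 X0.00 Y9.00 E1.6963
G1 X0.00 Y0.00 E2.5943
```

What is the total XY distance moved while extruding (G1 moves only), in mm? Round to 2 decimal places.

26.00 mm

Sum the Euclidean lengths of each G1 segment: total = 26.00 mm.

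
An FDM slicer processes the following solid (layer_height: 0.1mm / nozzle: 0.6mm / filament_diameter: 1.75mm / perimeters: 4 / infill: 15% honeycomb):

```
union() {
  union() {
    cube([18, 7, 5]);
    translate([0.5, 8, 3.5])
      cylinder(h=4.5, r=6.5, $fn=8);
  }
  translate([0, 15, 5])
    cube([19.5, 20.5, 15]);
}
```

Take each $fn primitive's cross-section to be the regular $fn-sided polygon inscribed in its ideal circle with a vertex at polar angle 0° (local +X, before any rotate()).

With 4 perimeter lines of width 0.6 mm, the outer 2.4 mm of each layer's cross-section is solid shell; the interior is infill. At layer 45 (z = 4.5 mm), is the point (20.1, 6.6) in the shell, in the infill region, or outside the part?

outside

At z = 4.5 mm: the 18×7 cube contributes its full rectangle; the r=6.5 cylinder at (0.5, 8) gives a regular 8-gon of circumradius 6.5 (constant along its height); Taking the union: the regions partially overlap (shared area 26.28 mm²), so overlapping operands fuse into one piece — 1 connected region; the cube at (0, 15) does not reach this height (z outside [5, 20]); Merging all regions: only the result so far is present, so the union is just that shape — 1 connected region. Overall, the cross-section is a single solid region. The nearest boundary edge runs (18.00, 7.00)→(18.00, 0.00); distance from the point to it = 2.10 mm. The point is not inside any of the regions above, so it lies outside the cross-section (2.10 mm from the nearest boundary).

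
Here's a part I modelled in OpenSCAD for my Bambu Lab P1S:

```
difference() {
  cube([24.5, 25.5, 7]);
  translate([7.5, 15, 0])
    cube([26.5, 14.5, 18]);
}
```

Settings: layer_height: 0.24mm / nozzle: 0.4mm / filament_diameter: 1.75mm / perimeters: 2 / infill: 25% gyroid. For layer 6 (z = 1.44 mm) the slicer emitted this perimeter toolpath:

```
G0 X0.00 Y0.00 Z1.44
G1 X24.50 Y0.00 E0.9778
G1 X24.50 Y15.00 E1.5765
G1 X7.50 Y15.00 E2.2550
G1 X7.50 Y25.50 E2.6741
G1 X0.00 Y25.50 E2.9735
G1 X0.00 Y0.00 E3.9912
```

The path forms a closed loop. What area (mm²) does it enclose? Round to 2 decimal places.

446.25 mm²

Apply the shoelace formula to the sequence of (X, Y) vertices; enclosed area = 446.25 mm².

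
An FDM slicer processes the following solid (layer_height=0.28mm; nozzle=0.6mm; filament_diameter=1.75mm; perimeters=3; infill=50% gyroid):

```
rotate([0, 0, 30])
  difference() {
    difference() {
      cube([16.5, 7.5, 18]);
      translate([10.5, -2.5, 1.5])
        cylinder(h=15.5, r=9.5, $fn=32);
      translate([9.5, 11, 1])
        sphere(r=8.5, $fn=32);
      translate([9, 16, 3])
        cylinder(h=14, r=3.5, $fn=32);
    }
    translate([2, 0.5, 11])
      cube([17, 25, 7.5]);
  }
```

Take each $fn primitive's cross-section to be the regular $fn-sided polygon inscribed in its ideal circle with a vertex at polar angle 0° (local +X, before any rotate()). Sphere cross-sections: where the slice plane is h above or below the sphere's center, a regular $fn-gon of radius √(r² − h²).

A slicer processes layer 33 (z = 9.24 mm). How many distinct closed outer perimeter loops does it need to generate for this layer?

At z = 9.24 mm: the 16.5×7.5 cube contributes its full rectangle; the cylinder at (10.5, -2.5): section is a regular 32-gon, circumradius r=9.5; the r=8.5 sphere at (9.5, 11) slices to a regular 32-gon of circumradius 2.086 (√(r²−h²) with h=8.24 from center); the r=3.5 cylinder at (9, 16) gives a regular 32-gon of circumradius 3.5 (constant along its height); After the difference (first − rest): starting from the 16.5×7.5 cube, the r=9.5 cylinder at (10.5, -2.5) partially overlaps it — only the 84.77 mm² overlap (of its 281.71 mm²) is removed, clipping the outline; the r=8.5 sphere at (9.5, 11) misses the remaining region (no effect); the r=3.5 cylinder at (9, 16) misses the remaining region (no effect) — 1 connected region; the cube at (2, 0.5) is not intersected at this z (z outside [11, 18.5]); Taking the first minus the rest: none of the subtracted shapes is present at this height, so that combined region is unchanged — 1 connected region; (whole slice rotated 30° about Z — lengths, areas and connectivity unchanged). The result has 1 disconnected region.

1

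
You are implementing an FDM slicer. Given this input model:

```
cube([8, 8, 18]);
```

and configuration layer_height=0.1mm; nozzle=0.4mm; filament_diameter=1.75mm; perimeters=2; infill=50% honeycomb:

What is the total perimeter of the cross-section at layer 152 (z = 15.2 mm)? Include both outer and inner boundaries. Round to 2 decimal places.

At z = 15.2 mm: the cube (footprint 8×8) is included at this height (perimeter 32.00 mm). Overall, the cross-section is a single solid region. Total boundary length (outer) = 32.00 mm.

32.00 mm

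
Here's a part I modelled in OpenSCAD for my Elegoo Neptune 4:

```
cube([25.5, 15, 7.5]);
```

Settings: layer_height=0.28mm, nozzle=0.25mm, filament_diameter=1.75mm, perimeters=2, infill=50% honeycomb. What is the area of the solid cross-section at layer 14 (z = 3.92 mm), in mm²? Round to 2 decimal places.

At z = 3.92 mm: the cube (footprint 25.5×15) is included at this height (area 382.50 mm²). Overall, the cross-section is a single solid region. Net area = 382.50 mm².

382.50 mm²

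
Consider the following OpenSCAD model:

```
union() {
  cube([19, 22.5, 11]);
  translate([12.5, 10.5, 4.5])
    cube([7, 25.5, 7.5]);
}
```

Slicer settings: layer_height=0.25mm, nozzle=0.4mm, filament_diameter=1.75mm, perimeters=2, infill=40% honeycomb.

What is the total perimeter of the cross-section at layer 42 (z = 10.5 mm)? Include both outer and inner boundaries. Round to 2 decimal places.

At z = 10.5 mm: the 19×22.5 cube contributes its full rectangle (perimeter 83.00 mm); the cube at (12.5, 10.5) (footprint 7×25.5) is included at this height (perimeter 65.00 mm); Merging all regions: the regions partially overlap (shared area 78.00 mm²), so the edge portions inside another operand are dropped and the merged outline is re-measured after clipping — boundary = 111.00 mm. Overall, the cross-section is a single solid region. Total boundary length (outer) = 111.00 mm.

111.00 mm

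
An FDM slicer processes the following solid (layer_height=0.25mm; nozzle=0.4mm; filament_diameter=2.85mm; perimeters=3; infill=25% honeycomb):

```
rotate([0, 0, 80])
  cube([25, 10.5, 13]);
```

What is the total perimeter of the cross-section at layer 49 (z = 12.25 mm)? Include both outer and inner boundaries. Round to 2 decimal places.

71.00 mm

At z = 12.25 mm: the cube (footprint 25×10.5) is included at this height (perimeter 71.00 mm); (whole slice rotated 80° about Z — lengths, areas and connectivity unchanged). Overall, the cross-section is a single solid region. Total boundary length (outer) = 71.00 mm.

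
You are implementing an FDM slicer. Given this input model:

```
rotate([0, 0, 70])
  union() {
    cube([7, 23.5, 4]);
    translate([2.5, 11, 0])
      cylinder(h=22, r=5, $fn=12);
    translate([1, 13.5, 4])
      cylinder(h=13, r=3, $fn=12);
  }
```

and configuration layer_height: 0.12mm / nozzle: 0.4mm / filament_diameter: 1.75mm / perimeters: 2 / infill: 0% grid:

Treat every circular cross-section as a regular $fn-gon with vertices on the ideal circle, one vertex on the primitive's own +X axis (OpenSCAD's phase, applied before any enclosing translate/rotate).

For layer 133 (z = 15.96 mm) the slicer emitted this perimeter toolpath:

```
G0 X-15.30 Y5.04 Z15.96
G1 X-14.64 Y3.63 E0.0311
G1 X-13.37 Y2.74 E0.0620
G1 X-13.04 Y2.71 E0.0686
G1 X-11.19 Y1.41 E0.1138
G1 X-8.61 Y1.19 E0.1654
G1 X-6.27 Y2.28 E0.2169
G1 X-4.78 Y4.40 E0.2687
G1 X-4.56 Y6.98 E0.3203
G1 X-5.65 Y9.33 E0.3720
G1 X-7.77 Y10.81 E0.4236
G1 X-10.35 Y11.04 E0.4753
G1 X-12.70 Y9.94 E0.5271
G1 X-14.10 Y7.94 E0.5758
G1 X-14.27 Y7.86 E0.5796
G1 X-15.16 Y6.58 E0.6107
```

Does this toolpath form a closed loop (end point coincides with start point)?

no

Start point (G0): (-15.30, 5.04). End point (last G1): the path does not return to the start — open.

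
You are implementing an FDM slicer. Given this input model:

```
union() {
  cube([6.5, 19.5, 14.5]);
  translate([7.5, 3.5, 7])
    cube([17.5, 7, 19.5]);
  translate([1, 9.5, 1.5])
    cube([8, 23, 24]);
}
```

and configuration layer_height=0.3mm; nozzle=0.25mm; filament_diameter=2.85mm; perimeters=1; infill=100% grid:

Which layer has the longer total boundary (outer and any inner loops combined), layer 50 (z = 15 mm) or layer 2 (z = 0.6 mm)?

Layer 50 (z = 15): the cube does not reach this height (z outside [0, 14.5]); the 17.5×7 cube at (7.5, 3.5) contributes its full rectangle (perimeter 49.00 mm); the cube at (1, 9.5) is present — its section is the full 8×23 rectangle (perimeter 62.00 mm); Combining (union): the regions partially overlap (shared area 1.50 mm²), so the edge portions inside another operand are dropped and the merged outline is re-measured after clipping — boundary = 106.00 mm. So its perimeter = 106.00 mm. Layer 2 (z = 0.6): the 6.5×19.5 cube contributes its full rectangle (perimeter 52.00 mm); the cube at (7.5, 3.5) is not intersected at this z (z outside [7, 26.5]); the cube at (1, 9.5) does not reach this height (z outside [1.5, 25.5]); Taking the union: only the 6.5×19.5 cube is present, so the union is just that shape — boundary = 52.00 mm. So its perimeter = 52.00 mm. Layer 50 is larger (106.00 vs 52.00 mm).

layer 50 (z = 15 mm)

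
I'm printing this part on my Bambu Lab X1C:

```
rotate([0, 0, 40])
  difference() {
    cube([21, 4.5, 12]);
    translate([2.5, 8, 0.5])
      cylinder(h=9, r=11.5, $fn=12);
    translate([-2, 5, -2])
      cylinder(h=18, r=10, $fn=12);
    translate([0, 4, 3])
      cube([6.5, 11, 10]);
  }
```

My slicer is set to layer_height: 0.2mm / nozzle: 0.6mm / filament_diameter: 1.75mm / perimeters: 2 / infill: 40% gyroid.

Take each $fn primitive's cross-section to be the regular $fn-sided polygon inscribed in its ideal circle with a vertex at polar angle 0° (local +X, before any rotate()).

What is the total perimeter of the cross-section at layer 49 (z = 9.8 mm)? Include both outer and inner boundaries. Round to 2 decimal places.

At z = 9.8 mm: the cube is present — its section is the full 21×4.5 rectangle (perimeter 51.00 mm); the cylinder at (2.5, 8) is not intersected at this z (z outside [0.5, 9.5]); the r=10 cylinder at (-2, 5) gives a regular 12-gon of circumradius 10 (constant along its height) (perimeter = 2·12·10.000·sin(180°/12) = 62.12 mm); the cube at (0, 4) is present — its section is the full 6.5×11 rectangle (perimeter 35.00 mm); Taking the first minus the rest: starting from the 21×4.5 cube, the r=10 cylinder at (-2, 5) partially overlaps it — only the 32.68 mm² overlap (of its 300.00 mm²) is removed, clipping the outline; the 6.5×11 cube at (0, 4) misses the remaining region (no effect) — boundary = 36.63 mm; (rotated 40° about Z; rotation is an isometry so areas/perimeters/island counts are preserved). Overall, the cross-section is a single solid region. Total boundary length (outer) = 36.63 mm.

36.63 mm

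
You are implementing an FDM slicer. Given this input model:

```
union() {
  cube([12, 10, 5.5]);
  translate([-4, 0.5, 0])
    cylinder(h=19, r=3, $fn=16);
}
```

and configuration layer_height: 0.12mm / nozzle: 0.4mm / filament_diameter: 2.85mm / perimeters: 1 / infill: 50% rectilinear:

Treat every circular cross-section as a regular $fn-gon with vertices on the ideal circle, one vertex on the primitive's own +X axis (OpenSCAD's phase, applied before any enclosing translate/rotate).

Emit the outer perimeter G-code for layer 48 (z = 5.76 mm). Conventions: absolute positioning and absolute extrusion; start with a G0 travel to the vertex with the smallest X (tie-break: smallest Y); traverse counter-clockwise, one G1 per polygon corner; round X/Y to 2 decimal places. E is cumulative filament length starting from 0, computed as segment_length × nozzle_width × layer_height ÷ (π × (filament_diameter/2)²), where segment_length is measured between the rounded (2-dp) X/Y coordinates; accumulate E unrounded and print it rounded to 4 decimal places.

At z = 5.76 mm: the cube does not reach this height (z outside [0, 5.5]); the r=3 cylinder at (-4, 0.5) gives a regular 16-gon of circumradius 3 (constant along its height); Combining (union): only the r=3 cylinder at (-4, 0.5) is present, so the union is just that shape — 1 connected region. The outline is a single polygon with 16 vertices. Extrusion per mm of travel: 0.4 × 0.12 / (π × 1.425²) = 0.007524. Accumulating E over each segment gives final E = 0.1409.

G0 X-7.00 Y0.50 Z5.76
G1 X-6.77 Y-0.65 E0.0088
G1 X-6.12 Y-1.62 E0.0176
G1 X-5.15 Y-2.27 E0.0264
G1 X-4.00 Y-2.50 E0.0352
G1 X-2.85 Y-2.27 E0.0440
G1 X-1.88 Y-1.62 E0.0528
G1 X-1.23 Y-0.65 E0.0616
G1 X-1.00 Y0.50 E0.0704
G1 X-1.23 Y1.65 E0.0793
G1 X-1.88 Y2.62 E0.0880
G1 X-2.85 Y3.27 E0.0968
G1 X-4.00 Y3.50 E0.1057
G1 X-5.15 Y3.27 E0.1145
G1 X-6.12 Y2.62 E0.1233
G1 X-6.77 Y1.65 E0.1321
G1 X-7.00 Y0.50 E0.1409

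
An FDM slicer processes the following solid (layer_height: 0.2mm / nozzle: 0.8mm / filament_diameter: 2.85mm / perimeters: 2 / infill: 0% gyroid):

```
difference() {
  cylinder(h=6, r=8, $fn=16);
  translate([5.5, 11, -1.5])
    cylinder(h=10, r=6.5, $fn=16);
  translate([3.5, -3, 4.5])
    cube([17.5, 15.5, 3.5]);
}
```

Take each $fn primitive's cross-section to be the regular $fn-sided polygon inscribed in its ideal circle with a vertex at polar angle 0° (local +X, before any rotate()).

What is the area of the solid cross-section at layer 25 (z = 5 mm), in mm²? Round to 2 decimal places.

155.16 mm²

At z = 5 mm: the r=8 cylinder contributes a regular 16-gon of circumradius 8 (area = (16/2)·8.000²·sin(360°/16) = 195.93 mm²); the cylinder at (5.5, 11): section is a regular 16-gon, circumradius r=6.5 (area = (16/2)·6.500²·sin(360°/16) = 129.35 mm²); the 17.5×15.5 cube at (3.5, -3) contributes its full rectangle (area 271.25 mm²); After the difference (first − rest): starting from the r=8 cylinder (195.93 mm²), the r=6.5 cylinder at (5.5, 11) partially overlaps it — only the 9.95 mm² overlap (of its 129.35 mm²) is removed, clipping the outline; the 17.5×15.5 cube at (3.5, -3) partially overlaps it — only the 30.83 mm² overlap (of its 271.25 mm²) is removed, clipping the outline — area = 155.16 mm². Overall, the cross-section is a single solid region. Net area = 155.16 mm².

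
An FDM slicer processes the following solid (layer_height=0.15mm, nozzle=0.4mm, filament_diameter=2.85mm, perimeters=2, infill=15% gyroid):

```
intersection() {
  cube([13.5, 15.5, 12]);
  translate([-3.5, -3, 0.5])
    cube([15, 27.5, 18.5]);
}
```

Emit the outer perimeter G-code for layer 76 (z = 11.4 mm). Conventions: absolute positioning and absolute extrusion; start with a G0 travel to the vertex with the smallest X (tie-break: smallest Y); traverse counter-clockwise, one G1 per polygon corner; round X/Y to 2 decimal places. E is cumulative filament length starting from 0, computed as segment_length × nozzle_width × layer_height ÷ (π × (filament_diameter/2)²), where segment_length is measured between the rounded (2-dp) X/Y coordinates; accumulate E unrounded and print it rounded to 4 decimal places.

At z = 11.4 mm: the cube is present — its section is the full 13.5×15.5 rectangle; the cube at (-3.5, -3) is present — its section is the full 15×27.5 rectangle; Keeping only the common overlap: the 15×27.5 cube at (-3.5, -3) partially overlaps the 13.5×15.5 cube; clipping to the common part keeps 178.25 mm² — 1 connected region. The outline is a single polygon with 4 vertices. Extrusion per mm of travel: 0.4 × 0.15 / (π × 1.425²) = 0.009405. Accumulating E over each segment gives final E = 0.5079.

G0 X0.00 Y0.00 Z11.40
G1 X11.50 Y0.00 E0.1082
G1 X11.50 Y15.50 E0.2539
G1 X0.00 Y15.50 E0.3621
G1 X0.00 Y0.00 E0.5079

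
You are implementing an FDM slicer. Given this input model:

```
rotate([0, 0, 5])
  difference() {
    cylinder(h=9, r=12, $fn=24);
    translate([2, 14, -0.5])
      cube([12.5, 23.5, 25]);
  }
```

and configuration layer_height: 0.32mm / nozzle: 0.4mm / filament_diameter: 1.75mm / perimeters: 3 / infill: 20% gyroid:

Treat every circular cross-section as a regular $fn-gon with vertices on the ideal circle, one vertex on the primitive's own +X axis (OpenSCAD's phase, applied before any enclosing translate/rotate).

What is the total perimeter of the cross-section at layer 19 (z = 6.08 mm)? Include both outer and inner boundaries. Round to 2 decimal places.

At z = 6.08 mm: the r=12 cylinder gives a regular 24-gon of circumradius 12 (constant along its height) (perimeter = 2·24·12.000·sin(180°/24) = 75.18 mm); the cube at (2, 14) (footprint 12.5×23.5) is included at this height (perimeter 72.00 mm); After the difference (first − rest): starting from the r=12 cylinder, the 12.5×23.5 cube at (2, 14) misses the remaining region (no effect) — boundary = 75.18 mm; (rotated 5° about Z; rotation is an isometry so areas/perimeters/island counts are preserved). Overall, the cross-section is a single solid region. Total boundary length (outer) = 75.18 mm.

75.18 mm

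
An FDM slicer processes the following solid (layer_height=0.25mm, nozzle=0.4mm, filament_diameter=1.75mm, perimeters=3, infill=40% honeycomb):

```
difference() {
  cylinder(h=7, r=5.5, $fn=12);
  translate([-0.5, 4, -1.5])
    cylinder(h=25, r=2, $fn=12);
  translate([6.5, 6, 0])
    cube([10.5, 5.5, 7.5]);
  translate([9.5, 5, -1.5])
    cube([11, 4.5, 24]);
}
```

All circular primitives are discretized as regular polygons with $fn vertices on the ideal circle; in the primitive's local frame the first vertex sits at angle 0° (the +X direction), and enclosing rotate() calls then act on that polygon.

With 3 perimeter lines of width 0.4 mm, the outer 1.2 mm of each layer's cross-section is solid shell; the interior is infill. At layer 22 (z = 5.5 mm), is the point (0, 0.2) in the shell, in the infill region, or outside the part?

At z = 5.5 mm: the r=5.5 cylinder contributes a regular 12-gon of circumradius 5.5; the r=2 cylinder at (-0.5, 4) contributes a regular 12-gon of circumradius 2; the cube at (6.5, 6) (footprint 10.5×5.5) is included at this height; the cube at (9.5, 5) is present — its section is the full 11×4.5 rectangle; After the difference (first − rest): starting from the r=5.5 cylinder, the r=2 cylinder at (-0.5, 4) partially overlaps it — only the 10.57 mm² overlap (of its 12.00 mm²) is removed, clipping the outline; the 10.5×5.5 cube at (6.5, 6) misses the remaining region (no effect); the 11×4.5 cube at (9.5, 5) misses the remaining region (no effect) — 1 connected region. Overall, the cross-section is a single solid region. The nearest boundary edge runs (-0.50, 2.00)→(0.50, 2.27); distance from the point to it = 1.87 mm. The point is inside the cross-section and 1.87 mm from the nearest boundary — more than the 1.2 mm shell width (3 × 0.4), so it's in the infill interior.

infill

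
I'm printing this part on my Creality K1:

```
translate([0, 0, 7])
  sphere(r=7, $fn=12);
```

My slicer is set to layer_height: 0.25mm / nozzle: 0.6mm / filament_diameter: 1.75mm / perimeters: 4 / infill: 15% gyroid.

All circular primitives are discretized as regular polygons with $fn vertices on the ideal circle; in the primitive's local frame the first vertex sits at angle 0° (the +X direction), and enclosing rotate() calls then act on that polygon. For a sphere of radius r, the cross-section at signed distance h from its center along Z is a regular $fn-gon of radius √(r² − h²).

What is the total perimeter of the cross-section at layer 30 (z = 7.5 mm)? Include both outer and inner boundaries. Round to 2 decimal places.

At z = 7.5 mm: the sphere: section is a regular 12-gon, circumradius = √(r²−h²) = √(7²−0.5²) = 6.982 (perimeter = 2·12·6.982·sin(180°/12) = 43.37 mm). Overall, the cross-section is a single solid region. Total boundary length (outer) = 43.37 mm.

43.37 mm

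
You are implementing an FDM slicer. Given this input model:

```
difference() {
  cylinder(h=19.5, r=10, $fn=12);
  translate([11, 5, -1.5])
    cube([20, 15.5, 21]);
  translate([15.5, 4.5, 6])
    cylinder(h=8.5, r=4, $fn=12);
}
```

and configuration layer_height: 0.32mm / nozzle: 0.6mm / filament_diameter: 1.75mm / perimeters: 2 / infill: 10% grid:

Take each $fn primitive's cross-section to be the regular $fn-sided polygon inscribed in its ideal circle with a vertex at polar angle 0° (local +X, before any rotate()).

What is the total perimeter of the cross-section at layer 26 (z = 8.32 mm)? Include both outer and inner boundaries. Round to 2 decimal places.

At z = 8.32 mm: the r=10 cylinder contributes a regular 12-gon of circumradius 10 (perimeter = 2·12·10.000·sin(180°/12) = 62.12 mm); the 20×15.5 cube at (11, 5) contributes its full rectangle (perimeter 71.00 mm); the r=4 cylinder at (15.5, 4.5) contributes a regular 12-gon of circumradius 4 (perimeter = 2·12·4.000·sin(180°/12) = 24.85 mm); After the difference (first − rest): starting from the r=10 cylinder, the 20×15.5 cube at (11, 5) misses the remaining region (no effect); the r=4 cylinder at (15.5, 4.5) misses the remaining region (no effect) — boundary = 62.12 mm. Overall, the cross-section is a single solid region. Total boundary length (outer) = 62.12 mm.

62.12 mm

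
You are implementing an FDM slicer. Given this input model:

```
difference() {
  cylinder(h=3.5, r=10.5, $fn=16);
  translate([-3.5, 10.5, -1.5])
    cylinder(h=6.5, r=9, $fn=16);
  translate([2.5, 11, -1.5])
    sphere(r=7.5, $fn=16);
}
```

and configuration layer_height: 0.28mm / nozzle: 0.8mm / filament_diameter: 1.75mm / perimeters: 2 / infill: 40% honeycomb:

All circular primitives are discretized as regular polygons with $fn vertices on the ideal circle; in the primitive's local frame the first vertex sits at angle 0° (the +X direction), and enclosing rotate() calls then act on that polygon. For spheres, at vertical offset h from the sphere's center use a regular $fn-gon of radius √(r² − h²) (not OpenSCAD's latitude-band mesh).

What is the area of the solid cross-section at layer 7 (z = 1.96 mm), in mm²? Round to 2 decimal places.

At z = 1.96 mm: the cylinder: section is a regular 16-gon, circumradius r=10.5 (area = (16/2)·10.500²·sin(360°/16) = 337.53 mm²); the r=9 cylinder at (-3.5, 10.5) contributes a regular 16-gon of circumradius 9 (area = (16/2)·9.000²·sin(360°/16) = 247.98 mm²); the r=7.5 sphere at (2.5, 11) slices to a regular 16-gon of circumradius 6.654 (√(r²−h²) with h=3.46 from center) (area = (16/2)·6.654²·sin(360°/16) = 135.56 mm²); Subtracting the remaining from the first: starting from the r=10.5 cylinder (337.53 mm²), the r=9 cylinder at (-3.5, 10.5) partially overlaps it — only the 89.87 mm² overlap (of its 247.98 mm²) is removed, clipping the outline; the r=7.5 sphere at (2.5, 11) partially overlaps it — only the 8.75 mm² overlap (of its 135.56 mm²) is removed, clipping the outline — area = 238.91 mm². Overall, the cross-section is a single solid region. Net area = 238.91 mm².

238.91 mm²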